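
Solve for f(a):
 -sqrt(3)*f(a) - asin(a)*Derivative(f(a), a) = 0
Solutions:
 f(a) = C1*exp(-sqrt(3)*Integral(1/asin(a), a))


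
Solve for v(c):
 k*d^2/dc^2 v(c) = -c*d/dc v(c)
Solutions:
 v(c) = C1 + C2*sqrt(k)*erf(sqrt(2)*c*sqrt(1/k)/2)


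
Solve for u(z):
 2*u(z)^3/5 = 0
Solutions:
 u(z) = 0


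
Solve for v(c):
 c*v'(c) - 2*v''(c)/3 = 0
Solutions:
 v(c) = C1 + C2*erfi(sqrt(3)*c/2)


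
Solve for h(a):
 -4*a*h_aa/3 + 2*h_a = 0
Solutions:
 h(a) = C1 + C2*a^(5/2)


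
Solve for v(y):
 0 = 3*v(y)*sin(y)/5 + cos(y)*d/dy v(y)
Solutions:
 v(y) = C1*cos(y)^(3/5)


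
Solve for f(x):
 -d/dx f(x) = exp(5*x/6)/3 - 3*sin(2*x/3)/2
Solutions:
 f(x) = C1 - 2*exp(5*x/6)/5 - 9*cos(2*x/3)/4


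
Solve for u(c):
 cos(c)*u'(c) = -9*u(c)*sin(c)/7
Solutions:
 u(c) = C1*cos(c)^(9/7)


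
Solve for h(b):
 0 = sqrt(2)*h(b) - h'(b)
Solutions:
 h(b) = C1*exp(sqrt(2)*b)


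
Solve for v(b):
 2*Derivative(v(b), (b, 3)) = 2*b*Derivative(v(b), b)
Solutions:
 v(b) = C1 + Integral(C2*airyai(b) + C3*airybi(b), b)


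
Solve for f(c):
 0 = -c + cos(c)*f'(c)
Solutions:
 f(c) = C1 + Integral(c/cos(c), c)


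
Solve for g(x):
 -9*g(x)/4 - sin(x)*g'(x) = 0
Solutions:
 g(x) = C1*(cos(x) + 1)^(9/8)/(cos(x) - 1)^(9/8)


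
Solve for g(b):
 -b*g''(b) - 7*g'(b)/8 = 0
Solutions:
 g(b) = C1 + C2*b^(1/8)


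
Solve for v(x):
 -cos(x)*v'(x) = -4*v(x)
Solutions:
 v(x) = C1*(sin(x)^2 + 2*sin(x) + 1)/(sin(x)^2 - 2*sin(x) + 1)


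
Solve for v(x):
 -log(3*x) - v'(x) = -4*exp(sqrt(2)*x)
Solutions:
 v(x) = C1 - x*log(x) + x*(1 - log(3)) + 2*sqrt(2)*exp(sqrt(2)*x)


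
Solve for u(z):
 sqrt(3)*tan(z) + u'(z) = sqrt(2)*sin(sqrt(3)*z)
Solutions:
 u(z) = C1 + sqrt(3)*log(cos(z)) - sqrt(6)*cos(sqrt(3)*z)/3


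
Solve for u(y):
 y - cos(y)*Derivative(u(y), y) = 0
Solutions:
 u(y) = C1 + Integral(y/cos(y), y)


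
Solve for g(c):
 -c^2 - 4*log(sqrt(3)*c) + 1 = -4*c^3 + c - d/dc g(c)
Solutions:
 g(c) = C1 - c^4 + c^3/3 + c^2/2 + 4*c*log(c) - 5*c + c*log(9)


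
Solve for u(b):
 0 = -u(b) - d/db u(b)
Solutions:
 u(b) = C1*exp(-b)


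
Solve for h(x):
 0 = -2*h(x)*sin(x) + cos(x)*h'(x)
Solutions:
 h(x) = C1/cos(x)^2


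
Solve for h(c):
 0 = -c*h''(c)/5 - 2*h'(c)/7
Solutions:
 h(c) = C1 + C2/c^(3/7)


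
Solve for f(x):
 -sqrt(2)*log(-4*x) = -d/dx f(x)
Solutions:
 f(x) = C1 + sqrt(2)*x*log(-x) + sqrt(2)*x*(-1 + 2*log(2))


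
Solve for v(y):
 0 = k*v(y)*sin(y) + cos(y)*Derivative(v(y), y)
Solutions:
 v(y) = C1*exp(k*log(cos(y)))


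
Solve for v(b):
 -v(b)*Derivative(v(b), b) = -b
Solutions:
 v(b) = -sqrt(C1 + b^2)
 v(b) = sqrt(C1 + b^2)


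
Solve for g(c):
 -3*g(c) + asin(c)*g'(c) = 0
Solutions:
 g(c) = C1*exp(3*Integral(1/asin(c), c))


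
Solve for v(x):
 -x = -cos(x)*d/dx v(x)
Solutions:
 v(x) = C1 + Integral(x/cos(x), x)


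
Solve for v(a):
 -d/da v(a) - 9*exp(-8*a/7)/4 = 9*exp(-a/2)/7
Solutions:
 v(a) = C1 + 18*exp(-a/2)/7 + 63*exp(-8*a/7)/32


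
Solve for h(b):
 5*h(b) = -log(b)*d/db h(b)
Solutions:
 h(b) = C1*exp(-5*li(b))


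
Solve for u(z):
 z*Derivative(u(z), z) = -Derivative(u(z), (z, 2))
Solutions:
 u(z) = C1 + C2*erf(sqrt(2)*z/2)


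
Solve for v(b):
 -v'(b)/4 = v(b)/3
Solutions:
 v(b) = C1*exp(-4*b/3)


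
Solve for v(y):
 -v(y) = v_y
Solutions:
 v(y) = C1*exp(-y)


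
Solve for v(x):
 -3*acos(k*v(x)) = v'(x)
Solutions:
 Integral(1/acos(_y*k), (_y, v(x))) = C1 - 3*x


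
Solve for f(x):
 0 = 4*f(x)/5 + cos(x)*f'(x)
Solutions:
 f(x) = C1*(sin(x) - 1)^(2/5)/(sin(x) + 1)^(2/5)


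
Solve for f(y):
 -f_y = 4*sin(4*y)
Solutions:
 f(y) = C1 + cos(4*y)


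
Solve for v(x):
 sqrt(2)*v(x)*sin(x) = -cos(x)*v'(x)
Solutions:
 v(x) = C1*cos(x)^(sqrt(2))


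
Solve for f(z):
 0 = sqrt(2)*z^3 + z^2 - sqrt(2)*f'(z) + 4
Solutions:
 f(z) = C1 + z^4/4 + sqrt(2)*z^3/6 + 2*sqrt(2)*z


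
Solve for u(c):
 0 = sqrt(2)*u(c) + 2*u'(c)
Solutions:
 u(c) = C1*exp(-sqrt(2)*c/2)


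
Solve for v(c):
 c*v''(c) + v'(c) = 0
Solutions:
 v(c) = C1 + C2*log(c)


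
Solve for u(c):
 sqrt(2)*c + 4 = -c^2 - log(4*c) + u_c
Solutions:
 u(c) = C1 + c^3/3 + sqrt(2)*c^2/2 + c*log(c) + c*log(4) + 3*c


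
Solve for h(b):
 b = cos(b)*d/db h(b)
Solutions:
 h(b) = C1 + Integral(b/cos(b), b)


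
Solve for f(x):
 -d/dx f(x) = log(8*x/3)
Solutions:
 f(x) = C1 - x*log(x) + x*log(3/8) + x


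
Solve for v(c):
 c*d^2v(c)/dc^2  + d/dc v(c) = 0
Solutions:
 v(c) = C1 + C2*log(c)


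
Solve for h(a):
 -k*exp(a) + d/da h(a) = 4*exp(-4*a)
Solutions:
 h(a) = C1 + k*exp(a) - exp(-4*a)


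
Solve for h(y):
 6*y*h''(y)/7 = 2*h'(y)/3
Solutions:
 h(y) = C1 + C2*y^(16/9)


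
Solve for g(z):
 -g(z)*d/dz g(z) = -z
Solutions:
 g(z) = -sqrt(C1 + z^2)
 g(z) = sqrt(C1 + z^2)


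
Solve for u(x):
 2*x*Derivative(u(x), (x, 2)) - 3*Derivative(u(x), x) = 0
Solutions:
 u(x) = C1 + C2*x^(5/2)


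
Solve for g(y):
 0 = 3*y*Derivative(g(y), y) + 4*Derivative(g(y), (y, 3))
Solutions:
 g(y) = C1 + Integral(C2*airyai(-6^(1/3)*y/2) + C3*airybi(-6^(1/3)*y/2), y)


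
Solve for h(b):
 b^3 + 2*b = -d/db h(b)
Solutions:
 h(b) = C1 - b^4/4 - b^2


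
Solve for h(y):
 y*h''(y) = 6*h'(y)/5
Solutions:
 h(y) = C1 + C2*y^(11/5)


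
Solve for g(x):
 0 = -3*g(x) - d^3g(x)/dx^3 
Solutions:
 g(x) = C3*exp(-3^(1/3)*x) + (C1*sin(3^(5/6)*x/2) + C2*cos(3^(5/6)*x/2))*exp(3^(1/3)*x/2)


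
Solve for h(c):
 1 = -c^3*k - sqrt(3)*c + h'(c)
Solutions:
 h(c) = C1 + c^4*k/4 + sqrt(3)*c^2/2 + c


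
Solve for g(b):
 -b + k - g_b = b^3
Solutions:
 g(b) = C1 - b^4/4 - b^2/2 + b*k


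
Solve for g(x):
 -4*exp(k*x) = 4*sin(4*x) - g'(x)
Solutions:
 g(x) = C1 - cos(4*x) + 4*exp(k*x)/k


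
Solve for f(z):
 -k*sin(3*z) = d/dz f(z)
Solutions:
 f(z) = C1 + k*cos(3*z)/3


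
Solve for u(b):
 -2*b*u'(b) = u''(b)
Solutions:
 u(b) = C1 + C2*erf(b)


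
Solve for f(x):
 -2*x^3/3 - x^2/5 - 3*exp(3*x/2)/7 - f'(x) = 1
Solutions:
 f(x) = C1 - x^4/6 - x^3/15 - x - 2*exp(3*x/2)/7


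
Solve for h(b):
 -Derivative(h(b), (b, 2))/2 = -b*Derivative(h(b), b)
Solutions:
 h(b) = C1 + C2*erfi(b)


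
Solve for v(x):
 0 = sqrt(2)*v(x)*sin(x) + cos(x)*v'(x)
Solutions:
 v(x) = C1*cos(x)^(sqrt(2))


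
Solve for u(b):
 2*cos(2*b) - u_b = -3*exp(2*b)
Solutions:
 u(b) = C1 + 3*exp(2*b)/2 + sin(2*b)


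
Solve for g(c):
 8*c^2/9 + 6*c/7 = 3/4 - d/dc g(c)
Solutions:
 g(c) = C1 - 8*c^3/27 - 3*c^2/7 + 3*c/4


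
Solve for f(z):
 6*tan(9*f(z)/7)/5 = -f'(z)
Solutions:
 f(z) = -7*asin(C1*exp(-54*z/35))/9 + 7*pi/9
 f(z) = 7*asin(C1*exp(-54*z/35))/9


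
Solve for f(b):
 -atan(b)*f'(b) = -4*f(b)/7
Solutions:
 f(b) = C1*exp(4*Integral(1/atan(b), b)/7)


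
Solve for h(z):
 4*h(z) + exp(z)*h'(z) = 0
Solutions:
 h(z) = C1*exp(4*exp(-z))


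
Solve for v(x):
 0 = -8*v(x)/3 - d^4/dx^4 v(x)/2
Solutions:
 v(x) = (C1*sin(sqrt(2)*3^(3/4)*x/3) + C2*cos(sqrt(2)*3^(3/4)*x/3))*exp(-sqrt(2)*3^(3/4)*x/3) + (C3*sin(sqrt(2)*3^(3/4)*x/3) + C4*cos(sqrt(2)*3^(3/4)*x/3))*exp(sqrt(2)*3^(3/4)*x/3)


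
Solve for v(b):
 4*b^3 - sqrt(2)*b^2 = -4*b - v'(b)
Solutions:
 v(b) = C1 - b^4 + sqrt(2)*b^3/3 - 2*b^2


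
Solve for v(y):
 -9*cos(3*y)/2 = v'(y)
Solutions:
 v(y) = C1 - 3*sin(3*y)/2


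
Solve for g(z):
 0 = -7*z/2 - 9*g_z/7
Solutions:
 g(z) = C1 - 49*z^2/36


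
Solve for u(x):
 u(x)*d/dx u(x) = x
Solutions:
 u(x) = -sqrt(C1 + x^2)
 u(x) = sqrt(C1 + x^2)


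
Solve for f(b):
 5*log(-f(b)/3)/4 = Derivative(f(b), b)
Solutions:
 -4*Integral(1/(log(-_y) - log(3)), (_y, f(b)))/5 = C1 - b


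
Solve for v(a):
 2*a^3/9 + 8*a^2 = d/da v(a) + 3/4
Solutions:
 v(a) = C1 + a^4/18 + 8*a^3/3 - 3*a/4


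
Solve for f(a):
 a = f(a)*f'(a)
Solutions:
 f(a) = -sqrt(C1 + a^2)
 f(a) = sqrt(C1 + a^2)


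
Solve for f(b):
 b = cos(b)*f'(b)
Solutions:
 f(b) = C1 + Integral(b/cos(b), b)


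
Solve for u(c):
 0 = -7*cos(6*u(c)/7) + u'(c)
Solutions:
 -7*c - 7*log(sin(6*u(c)/7) - 1)/12 + 7*log(sin(6*u(c)/7) + 1)/12 = C1


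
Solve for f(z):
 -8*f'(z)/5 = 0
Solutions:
 f(z) = C1


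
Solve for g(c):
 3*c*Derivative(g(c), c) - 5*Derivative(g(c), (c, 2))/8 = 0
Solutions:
 g(c) = C1 + C2*erfi(2*sqrt(15)*c/5)


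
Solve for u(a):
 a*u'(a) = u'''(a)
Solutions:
 u(a) = C1 + Integral(C2*airyai(a) + C3*airybi(a), a)


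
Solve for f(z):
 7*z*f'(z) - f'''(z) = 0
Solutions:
 f(z) = C1 + Integral(C2*airyai(7^(1/3)*z) + C3*airybi(7^(1/3)*z), z)


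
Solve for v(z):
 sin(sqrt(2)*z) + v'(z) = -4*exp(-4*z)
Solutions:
 v(z) = C1 + sqrt(2)*cos(sqrt(2)*z)/2 + exp(-4*z)


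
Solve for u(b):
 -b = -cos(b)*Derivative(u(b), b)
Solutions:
 u(b) = C1 + Integral(b/cos(b), b)


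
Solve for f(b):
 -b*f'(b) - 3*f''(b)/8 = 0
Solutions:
 f(b) = C1 + C2*erf(2*sqrt(3)*b/3)


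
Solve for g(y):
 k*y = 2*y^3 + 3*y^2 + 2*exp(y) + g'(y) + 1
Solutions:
 g(y) = C1 + k*y^2/2 - y^4/2 - y^3 - y - 2*exp(y)


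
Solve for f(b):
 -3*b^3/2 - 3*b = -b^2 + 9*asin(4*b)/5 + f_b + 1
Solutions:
 f(b) = C1 - 3*b^4/8 + b^3/3 - 3*b^2/2 - 9*b*asin(4*b)/5 - b - 9*sqrt(1 - 16*b^2)/20


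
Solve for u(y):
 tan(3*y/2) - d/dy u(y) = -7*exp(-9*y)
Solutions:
 u(y) = C1 + log(tan(3*y/2)^2 + 1)/3 - 7*exp(-9*y)/9


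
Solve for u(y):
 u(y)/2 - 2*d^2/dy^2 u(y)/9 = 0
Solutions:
 u(y) = C1*exp(-3*y/2) + C2*exp(3*y/2)


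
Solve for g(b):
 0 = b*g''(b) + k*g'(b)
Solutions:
 g(b) = C1 + b^(1 - re(k))*(C2*sin(log(b)*Abs(im(k))) + C3*cos(log(b)*im(k)))


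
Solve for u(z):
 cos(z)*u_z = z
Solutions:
 u(z) = C1 + Integral(z/cos(z), z)


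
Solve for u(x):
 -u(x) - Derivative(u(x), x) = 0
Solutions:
 u(x) = C1*exp(-x)


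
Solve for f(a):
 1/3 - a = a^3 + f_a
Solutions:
 f(a) = C1 - a^4/4 - a^2/2 + a/3


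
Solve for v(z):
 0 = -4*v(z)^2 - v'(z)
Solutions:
 v(z) = 1/(C1 + 4*z)


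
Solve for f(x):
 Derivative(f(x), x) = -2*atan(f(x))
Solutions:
 Integral(1/atan(_y), (_y, f(x))) = C1 - 2*x


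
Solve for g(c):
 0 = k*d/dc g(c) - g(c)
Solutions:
 g(c) = C1*exp(c/k)


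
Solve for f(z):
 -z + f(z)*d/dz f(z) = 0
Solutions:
 f(z) = -sqrt(C1 + z^2)
 f(z) = sqrt(C1 + z^2)


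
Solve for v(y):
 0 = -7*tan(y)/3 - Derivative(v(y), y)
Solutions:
 v(y) = C1 + 7*log(cos(y))/3


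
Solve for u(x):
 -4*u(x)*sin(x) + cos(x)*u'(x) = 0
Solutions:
 u(x) = C1/cos(x)^4


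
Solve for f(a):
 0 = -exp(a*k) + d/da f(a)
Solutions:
 f(a) = C1 + exp(a*k)/k


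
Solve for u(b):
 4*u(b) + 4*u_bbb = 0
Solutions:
 u(b) = C3*exp(-b) + (C1*sin(sqrt(3)*b/2) + C2*cos(sqrt(3)*b/2))*exp(b/2)


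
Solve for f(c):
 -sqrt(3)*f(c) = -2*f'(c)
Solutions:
 f(c) = C1*exp(sqrt(3)*c/2)


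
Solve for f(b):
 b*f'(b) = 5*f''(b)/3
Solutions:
 f(b) = C1 + C2*erfi(sqrt(30)*b/10)


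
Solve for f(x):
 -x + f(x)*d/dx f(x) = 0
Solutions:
 f(x) = -sqrt(C1 + x^2)
 f(x) = sqrt(C1 + x^2)


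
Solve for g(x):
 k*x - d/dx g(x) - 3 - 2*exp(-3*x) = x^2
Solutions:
 g(x) = C1 + k*x^2/2 - x^3/3 - 3*x + 2*exp(-3*x)/3


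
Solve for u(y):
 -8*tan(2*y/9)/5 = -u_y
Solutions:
 u(y) = C1 - 36*log(cos(2*y/9))/5


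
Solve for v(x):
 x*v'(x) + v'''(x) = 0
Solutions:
 v(x) = C1 + Integral(C2*airyai(-x) + C3*airybi(-x), x)


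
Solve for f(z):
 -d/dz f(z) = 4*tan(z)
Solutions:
 f(z) = C1 + 4*log(cos(z))


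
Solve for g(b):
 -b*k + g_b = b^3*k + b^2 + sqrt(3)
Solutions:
 g(b) = C1 + b^4*k/4 + b^3/3 + b^2*k/2 + sqrt(3)*b


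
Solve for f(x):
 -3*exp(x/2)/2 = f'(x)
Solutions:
 f(x) = C1 - 3*exp(x/2)


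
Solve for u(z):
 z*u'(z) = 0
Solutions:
 u(z) = C1


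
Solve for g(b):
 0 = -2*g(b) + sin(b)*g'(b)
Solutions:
 g(b) = C1*(cos(b) - 1)/(cos(b) + 1)


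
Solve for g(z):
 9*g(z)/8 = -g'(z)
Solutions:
 g(z) = C1*exp(-9*z/8)


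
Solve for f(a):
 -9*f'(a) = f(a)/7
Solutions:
 f(a) = C1*exp(-a/63)


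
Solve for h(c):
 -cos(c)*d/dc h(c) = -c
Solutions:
 h(c) = C1 + Integral(c/cos(c), c)


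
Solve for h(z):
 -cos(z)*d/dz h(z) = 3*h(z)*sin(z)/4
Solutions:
 h(z) = C1*cos(z)^(3/4)


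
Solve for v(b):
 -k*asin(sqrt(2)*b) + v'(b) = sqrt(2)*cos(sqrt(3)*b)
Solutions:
 v(b) = C1 + k*(b*asin(sqrt(2)*b) + sqrt(2)*sqrt(1 - 2*b^2)/2) + sqrt(6)*sin(sqrt(3)*b)/3


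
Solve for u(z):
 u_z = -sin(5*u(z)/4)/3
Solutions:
 z/3 + 2*log(cos(5*u(z)/4) - 1)/5 - 2*log(cos(5*u(z)/4) + 1)/5 = C1


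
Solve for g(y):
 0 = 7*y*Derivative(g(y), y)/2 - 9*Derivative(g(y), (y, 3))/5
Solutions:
 g(y) = C1 + Integral(C2*airyai(420^(1/3)*y/6) + C3*airybi(420^(1/3)*y/6), y)


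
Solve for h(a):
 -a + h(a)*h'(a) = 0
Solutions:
 h(a) = -sqrt(C1 + a^2)
 h(a) = sqrt(C1 + a^2)


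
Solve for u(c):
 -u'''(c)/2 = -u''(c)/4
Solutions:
 u(c) = C1 + C2*c + C3*exp(c/2)


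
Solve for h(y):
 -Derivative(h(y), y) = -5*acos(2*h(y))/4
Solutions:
 Integral(1/acos(2*_y), (_y, h(y))) = C1 + 5*y/4


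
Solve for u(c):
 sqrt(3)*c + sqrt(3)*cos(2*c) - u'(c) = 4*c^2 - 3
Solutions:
 u(c) = C1 - 4*c^3/3 + sqrt(3)*c^2/2 + 3*c + sqrt(3)*sin(2*c)/2


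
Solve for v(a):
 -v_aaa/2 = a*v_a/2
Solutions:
 v(a) = C1 + Integral(C2*airyai(-a) + C3*airybi(-a), a)


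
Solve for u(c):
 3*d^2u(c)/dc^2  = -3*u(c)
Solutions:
 u(c) = C1*sin(c) + C2*cos(c)


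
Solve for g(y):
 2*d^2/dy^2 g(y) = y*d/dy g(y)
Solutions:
 g(y) = C1 + C2*erfi(y/2)


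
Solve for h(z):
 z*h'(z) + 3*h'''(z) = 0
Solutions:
 h(z) = C1 + Integral(C2*airyai(-3^(2/3)*z/3) + C3*airybi(-3^(2/3)*z/3), z)


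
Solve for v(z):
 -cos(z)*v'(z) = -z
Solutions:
 v(z) = C1 + Integral(z/cos(z), z)


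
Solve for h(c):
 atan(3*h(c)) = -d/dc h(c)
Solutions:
 Integral(1/atan(3*_y), (_y, h(c))) = C1 - c


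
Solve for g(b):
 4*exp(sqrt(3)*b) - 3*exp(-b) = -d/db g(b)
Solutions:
 g(b) = C1 - 4*sqrt(3)*exp(sqrt(3)*b)/3 - 3*exp(-b)


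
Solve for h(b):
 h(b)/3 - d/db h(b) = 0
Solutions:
 h(b) = C1*exp(b/3)


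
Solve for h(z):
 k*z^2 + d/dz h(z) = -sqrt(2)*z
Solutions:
 h(z) = C1 - k*z^3/3 - sqrt(2)*z^2/2


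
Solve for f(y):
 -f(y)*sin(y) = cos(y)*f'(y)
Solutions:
 f(y) = C1*cos(y)


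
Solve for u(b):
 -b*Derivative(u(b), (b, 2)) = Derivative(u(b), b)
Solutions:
 u(b) = C1 + C2*log(b)


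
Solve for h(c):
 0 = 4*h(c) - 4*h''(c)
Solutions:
 h(c) = C1*exp(-c) + C2*exp(c)


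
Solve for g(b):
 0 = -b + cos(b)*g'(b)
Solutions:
 g(b) = C1 + Integral(b/cos(b), b)


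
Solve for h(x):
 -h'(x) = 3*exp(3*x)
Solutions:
 h(x) = C1 - exp(3*x)


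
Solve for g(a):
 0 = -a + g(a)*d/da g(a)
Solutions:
 g(a) = -sqrt(C1 + a^2)
 g(a) = sqrt(C1 + a^2)


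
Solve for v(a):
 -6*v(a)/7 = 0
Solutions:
 v(a) = 0


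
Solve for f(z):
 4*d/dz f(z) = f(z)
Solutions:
 f(z) = C1*exp(z/4)


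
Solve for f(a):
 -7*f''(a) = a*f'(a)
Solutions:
 f(a) = C1 + C2*erf(sqrt(14)*a/14)


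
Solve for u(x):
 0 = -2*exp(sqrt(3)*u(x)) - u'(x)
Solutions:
 u(x) = sqrt(3)*(2*log(1/(C1 + 2*x)) - log(3))/6


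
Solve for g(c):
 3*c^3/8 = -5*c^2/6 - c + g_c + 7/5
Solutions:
 g(c) = C1 + 3*c^4/32 + 5*c^3/18 + c^2/2 - 7*c/5


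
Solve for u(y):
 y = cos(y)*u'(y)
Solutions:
 u(y) = C1 + Integral(y/cos(y), y)


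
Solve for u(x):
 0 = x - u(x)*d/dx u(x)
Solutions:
 u(x) = -sqrt(C1 + x^2)
 u(x) = sqrt(C1 + x^2)


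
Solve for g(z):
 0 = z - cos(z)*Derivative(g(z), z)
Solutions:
 g(z) = C1 + Integral(z/cos(z), z)


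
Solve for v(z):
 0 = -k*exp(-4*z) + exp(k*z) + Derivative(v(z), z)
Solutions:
 v(z) = C1 - k*exp(-4*z)/4 - exp(k*z)/k


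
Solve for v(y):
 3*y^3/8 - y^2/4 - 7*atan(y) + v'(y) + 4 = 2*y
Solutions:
 v(y) = C1 - 3*y^4/32 + y^3/12 + y^2 + 7*y*atan(y) - 4*y - 7*log(y^2 + 1)/2


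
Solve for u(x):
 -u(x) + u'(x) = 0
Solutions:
 u(x) = C1*exp(x)


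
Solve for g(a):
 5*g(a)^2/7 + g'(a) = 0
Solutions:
 g(a) = 7/(C1 + 5*a)


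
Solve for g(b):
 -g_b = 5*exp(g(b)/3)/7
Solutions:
 g(b) = 3*log(1/(C1 + 5*b)) + 3*log(21)


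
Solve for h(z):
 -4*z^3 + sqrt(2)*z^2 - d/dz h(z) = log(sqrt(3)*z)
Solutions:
 h(z) = C1 - z^4 + sqrt(2)*z^3/3 - z*log(z) - z*log(3)/2 + z


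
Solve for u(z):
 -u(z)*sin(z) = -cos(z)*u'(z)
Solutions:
 u(z) = C1/cos(z)


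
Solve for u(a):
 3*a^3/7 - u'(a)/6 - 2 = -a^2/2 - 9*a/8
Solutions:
 u(a) = C1 + 9*a^4/14 + a^3 + 27*a^2/8 - 12*a


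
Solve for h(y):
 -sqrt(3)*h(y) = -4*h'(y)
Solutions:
 h(y) = C1*exp(sqrt(3)*y/4)


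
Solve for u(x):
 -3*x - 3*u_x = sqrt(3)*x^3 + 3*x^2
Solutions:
 u(x) = C1 - sqrt(3)*x^4/12 - x^3/3 - x^2/2


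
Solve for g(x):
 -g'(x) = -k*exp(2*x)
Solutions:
 g(x) = C1 + k*exp(2*x)/2


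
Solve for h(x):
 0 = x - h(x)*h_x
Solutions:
 h(x) = -sqrt(C1 + x^2)
 h(x) = sqrt(C1 + x^2)


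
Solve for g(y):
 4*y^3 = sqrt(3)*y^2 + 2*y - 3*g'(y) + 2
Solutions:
 g(y) = C1 - y^4/3 + sqrt(3)*y^3/9 + y^2/3 + 2*y/3


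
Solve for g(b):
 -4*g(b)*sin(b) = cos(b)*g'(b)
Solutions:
 g(b) = C1*cos(b)^4


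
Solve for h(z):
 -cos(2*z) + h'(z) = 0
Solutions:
 h(z) = C1 + sin(2*z)/2


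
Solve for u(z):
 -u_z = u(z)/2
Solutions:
 u(z) = C1*exp(-z/2)


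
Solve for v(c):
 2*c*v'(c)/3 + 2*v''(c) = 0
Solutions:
 v(c) = C1 + C2*erf(sqrt(6)*c/6)


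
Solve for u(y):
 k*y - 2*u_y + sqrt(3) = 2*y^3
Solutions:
 u(y) = C1 + k*y^2/4 - y^4/4 + sqrt(3)*y/2


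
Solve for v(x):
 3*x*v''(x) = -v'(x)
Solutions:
 v(x) = C1 + C2*x^(2/3)


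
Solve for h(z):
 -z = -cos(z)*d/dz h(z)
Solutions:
 h(z) = C1 + Integral(z/cos(z), z)


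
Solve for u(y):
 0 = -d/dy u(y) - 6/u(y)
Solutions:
 u(y) = -sqrt(C1 - 12*y)
 u(y) = sqrt(C1 - 12*y)


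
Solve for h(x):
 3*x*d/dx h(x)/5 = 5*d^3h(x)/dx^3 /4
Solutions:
 h(x) = C1 + Integral(C2*airyai(60^(1/3)*x/5) + C3*airybi(60^(1/3)*x/5), x)


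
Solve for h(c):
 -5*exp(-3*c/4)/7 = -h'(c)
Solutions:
 h(c) = C1 - 20*exp(-3*c/4)/21


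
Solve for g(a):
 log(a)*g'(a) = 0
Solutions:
 g(a) = C1


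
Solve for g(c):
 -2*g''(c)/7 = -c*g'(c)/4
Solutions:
 g(c) = C1 + C2*erfi(sqrt(7)*c/4)


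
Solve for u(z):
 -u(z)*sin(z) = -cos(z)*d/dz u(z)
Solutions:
 u(z) = C1/cos(z)


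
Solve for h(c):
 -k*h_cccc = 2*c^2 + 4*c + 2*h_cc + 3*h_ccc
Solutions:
 h(c) = C1 + C2*c + C3*exp(c*(sqrt(9 - 8*k) - 3)/(2*k)) + C4*exp(-c*(sqrt(9 - 8*k) + 3)/(2*k)) - c^4/12 + c^3/6 + c^2*(2*k - 3)/4


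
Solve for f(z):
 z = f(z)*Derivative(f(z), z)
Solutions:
 f(z) = -sqrt(C1 + z^2)
 f(z) = sqrt(C1 + z^2)


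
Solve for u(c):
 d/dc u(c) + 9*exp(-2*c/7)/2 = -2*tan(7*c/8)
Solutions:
 u(c) = C1 - 8*log(tan(7*c/8)^2 + 1)/7 + 63*exp(-2*c/7)/4


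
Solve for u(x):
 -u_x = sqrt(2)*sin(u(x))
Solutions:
 u(x) = -acos((-C1 - exp(2*sqrt(2)*x))/(C1 - exp(2*sqrt(2)*x))) + 2*pi
 u(x) = acos((-C1 - exp(2*sqrt(2)*x))/(C1 - exp(2*sqrt(2)*x)))


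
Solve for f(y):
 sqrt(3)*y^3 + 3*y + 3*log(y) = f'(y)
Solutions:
 f(y) = C1 + sqrt(3)*y^4/4 + 3*y^2/2 + 3*y*log(y) - 3*y


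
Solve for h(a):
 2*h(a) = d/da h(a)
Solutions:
 h(a) = C1*exp(2*a)


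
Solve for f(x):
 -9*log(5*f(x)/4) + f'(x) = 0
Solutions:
 Integral(1/(-log(_y) - log(5) + 2*log(2)), (_y, f(x)))/9 = C1 - x


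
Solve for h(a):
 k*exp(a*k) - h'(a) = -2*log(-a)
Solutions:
 h(a) = C1 + 2*a*log(-a) - 2*a + exp(a*k)


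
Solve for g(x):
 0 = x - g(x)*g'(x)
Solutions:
 g(x) = -sqrt(C1 + x^2)
 g(x) = sqrt(C1 + x^2)


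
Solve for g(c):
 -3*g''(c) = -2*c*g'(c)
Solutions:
 g(c) = C1 + C2*erfi(sqrt(3)*c/3)


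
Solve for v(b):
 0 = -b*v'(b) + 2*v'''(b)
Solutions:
 v(b) = C1 + Integral(C2*airyai(2^(2/3)*b/2) + C3*airybi(2^(2/3)*b/2), b)


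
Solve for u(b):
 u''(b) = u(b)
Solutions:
 u(b) = C1*exp(-b) + C2*exp(b)


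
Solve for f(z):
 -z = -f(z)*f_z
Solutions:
 f(z) = -sqrt(C1 + z^2)
 f(z) = sqrt(C1 + z^2)


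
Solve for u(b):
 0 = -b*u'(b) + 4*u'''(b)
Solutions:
 u(b) = C1 + Integral(C2*airyai(2^(1/3)*b/2) + C3*airybi(2^(1/3)*b/2), b)


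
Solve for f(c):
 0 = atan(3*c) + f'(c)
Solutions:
 f(c) = C1 - c*atan(3*c) + log(9*c^2 + 1)/6


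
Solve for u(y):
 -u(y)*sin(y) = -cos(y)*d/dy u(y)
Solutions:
 u(y) = C1/cos(y)


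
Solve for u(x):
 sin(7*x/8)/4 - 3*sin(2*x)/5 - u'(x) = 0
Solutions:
 u(x) = C1 - 2*cos(7*x/8)/7 + 3*cos(2*x)/10


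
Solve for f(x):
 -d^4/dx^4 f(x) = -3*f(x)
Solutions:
 f(x) = C1*exp(-3^(1/4)*x) + C2*exp(3^(1/4)*x) + C3*sin(3^(1/4)*x) + C4*cos(3^(1/4)*x)


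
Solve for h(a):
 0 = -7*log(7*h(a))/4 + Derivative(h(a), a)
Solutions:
 -4*Integral(1/(log(_y) + log(7)), (_y, h(a)))/7 = C1 - a


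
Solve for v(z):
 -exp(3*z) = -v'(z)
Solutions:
 v(z) = C1 + exp(3*z)/3


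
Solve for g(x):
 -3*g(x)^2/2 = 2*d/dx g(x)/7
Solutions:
 g(x) = 4/(C1 + 21*x)


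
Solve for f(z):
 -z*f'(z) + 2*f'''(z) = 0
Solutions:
 f(z) = C1 + Integral(C2*airyai(2^(2/3)*z/2) + C3*airybi(2^(2/3)*z/2), z)


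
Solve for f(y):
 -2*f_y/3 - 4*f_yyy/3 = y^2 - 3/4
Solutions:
 f(y) = C1 + C2*sin(sqrt(2)*y/2) + C3*cos(sqrt(2)*y/2) - y^3/2 + 57*y/8


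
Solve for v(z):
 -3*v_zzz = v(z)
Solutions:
 v(z) = C3*exp(-3^(2/3)*z/3) + (C1*sin(3^(1/6)*z/2) + C2*cos(3^(1/6)*z/2))*exp(3^(2/3)*z/6)


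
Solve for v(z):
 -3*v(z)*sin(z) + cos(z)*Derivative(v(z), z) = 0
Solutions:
 v(z) = C1/cos(z)^3


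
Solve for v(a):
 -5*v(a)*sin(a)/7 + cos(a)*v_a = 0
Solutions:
 v(a) = C1/cos(a)^(5/7)


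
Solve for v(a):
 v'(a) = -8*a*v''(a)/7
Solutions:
 v(a) = C1 + C2*a^(1/8)


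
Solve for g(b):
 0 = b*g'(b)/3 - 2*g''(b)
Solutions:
 g(b) = C1 + C2*erfi(sqrt(3)*b/6)


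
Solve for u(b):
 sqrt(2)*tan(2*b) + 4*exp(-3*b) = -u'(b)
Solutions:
 u(b) = C1 - sqrt(2)*log(tan(2*b)^2 + 1)/4 + 4*exp(-3*b)/3


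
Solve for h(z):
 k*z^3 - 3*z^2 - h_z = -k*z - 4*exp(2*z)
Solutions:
 h(z) = C1 + k*z^4/4 + k*z^2/2 - z^3 + 2*exp(2*z)


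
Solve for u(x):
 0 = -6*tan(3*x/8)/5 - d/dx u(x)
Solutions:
 u(x) = C1 + 16*log(cos(3*x/8))/5


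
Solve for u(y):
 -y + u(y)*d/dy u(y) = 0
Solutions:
 u(y) = -sqrt(C1 + y^2)
 u(y) = sqrt(C1 + y^2)


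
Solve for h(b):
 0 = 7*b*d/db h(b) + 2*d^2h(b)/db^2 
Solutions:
 h(b) = C1 + C2*erf(sqrt(7)*b/2)


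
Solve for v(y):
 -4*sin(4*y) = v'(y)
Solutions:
 v(y) = C1 + cos(4*y)


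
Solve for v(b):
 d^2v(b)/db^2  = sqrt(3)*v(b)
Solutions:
 v(b) = C1*exp(-3^(1/4)*b) + C2*exp(3^(1/4)*b)


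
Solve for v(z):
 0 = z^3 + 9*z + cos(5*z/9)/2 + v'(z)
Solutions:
 v(z) = C1 - z^4/4 - 9*z^2/2 - 9*sin(5*z/9)/10


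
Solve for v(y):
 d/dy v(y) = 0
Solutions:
 v(y) = C1


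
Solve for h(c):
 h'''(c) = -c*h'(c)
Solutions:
 h(c) = C1 + Integral(C2*airyai(-c) + C3*airybi(-c), c)


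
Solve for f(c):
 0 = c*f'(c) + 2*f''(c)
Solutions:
 f(c) = C1 + C2*erf(c/2)


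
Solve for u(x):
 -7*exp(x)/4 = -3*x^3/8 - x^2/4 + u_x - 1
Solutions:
 u(x) = C1 + 3*x^4/32 + x^3/12 + x - 7*exp(x)/4


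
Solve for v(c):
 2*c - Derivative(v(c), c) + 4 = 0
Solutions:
 v(c) = C1 + c^2 + 4*c


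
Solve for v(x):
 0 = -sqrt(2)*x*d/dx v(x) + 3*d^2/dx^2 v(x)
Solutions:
 v(x) = C1 + C2*erfi(2^(3/4)*sqrt(3)*x/6)


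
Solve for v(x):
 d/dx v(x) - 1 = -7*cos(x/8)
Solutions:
 v(x) = C1 + x - 56*sin(x/8)


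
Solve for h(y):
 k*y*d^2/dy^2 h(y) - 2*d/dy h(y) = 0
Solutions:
 h(y) = C1 + y^(((re(k) + 2)*re(k) + im(k)^2)/(re(k)^2 + im(k)^2))*(C2*sin(2*log(y)*Abs(im(k))/(re(k)^2 + im(k)^2)) + C3*cos(2*log(y)*im(k)/(re(k)^2 + im(k)^2)))


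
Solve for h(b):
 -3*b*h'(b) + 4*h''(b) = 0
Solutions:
 h(b) = C1 + C2*erfi(sqrt(6)*b/4)


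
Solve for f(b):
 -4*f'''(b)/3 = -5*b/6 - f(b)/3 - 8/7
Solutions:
 f(b) = C3*exp(2^(1/3)*b/2) - 5*b/2 + (C1*sin(2^(1/3)*sqrt(3)*b/4) + C2*cos(2^(1/3)*sqrt(3)*b/4))*exp(-2^(1/3)*b/4) - 24/7


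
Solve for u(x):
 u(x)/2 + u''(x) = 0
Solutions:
 u(x) = C1*sin(sqrt(2)*x/2) + C2*cos(sqrt(2)*x/2)


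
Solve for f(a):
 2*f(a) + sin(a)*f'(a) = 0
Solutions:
 f(a) = C1*(cos(a) + 1)/(cos(a) - 1)


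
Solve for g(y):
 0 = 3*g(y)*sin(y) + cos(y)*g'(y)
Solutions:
 g(y) = C1*cos(y)^3


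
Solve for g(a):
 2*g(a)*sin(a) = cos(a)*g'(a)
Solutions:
 g(a) = C1/cos(a)^2


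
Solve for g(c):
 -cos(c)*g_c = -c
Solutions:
 g(c) = C1 + Integral(c/cos(c), c)


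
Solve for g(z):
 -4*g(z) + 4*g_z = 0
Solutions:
 g(z) = C1*exp(z)


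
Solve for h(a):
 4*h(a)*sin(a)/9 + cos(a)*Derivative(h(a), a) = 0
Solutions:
 h(a) = C1*cos(a)^(4/9)


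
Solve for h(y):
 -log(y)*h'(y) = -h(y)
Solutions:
 h(y) = C1*exp(li(y))


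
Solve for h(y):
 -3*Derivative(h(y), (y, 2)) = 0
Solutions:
 h(y) = C1 + C2*y


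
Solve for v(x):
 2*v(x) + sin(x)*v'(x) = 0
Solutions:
 v(x) = C1*(cos(x) + 1)/(cos(x) - 1)


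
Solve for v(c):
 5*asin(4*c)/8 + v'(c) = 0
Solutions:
 v(c) = C1 - 5*c*asin(4*c)/8 - 5*sqrt(1 - 16*c^2)/32


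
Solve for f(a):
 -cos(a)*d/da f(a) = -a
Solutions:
 f(a) = C1 + Integral(a/cos(a), a)


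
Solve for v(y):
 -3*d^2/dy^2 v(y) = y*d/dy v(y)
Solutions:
 v(y) = C1 + C2*erf(sqrt(6)*y/6)


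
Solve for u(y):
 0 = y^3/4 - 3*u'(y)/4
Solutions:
 u(y) = C1 + y^4/12


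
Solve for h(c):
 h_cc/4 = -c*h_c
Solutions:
 h(c) = C1 + C2*erf(sqrt(2)*c)


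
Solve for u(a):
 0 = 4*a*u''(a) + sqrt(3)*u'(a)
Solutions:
 u(a) = C1 + C2*a^(1 - sqrt(3)/4)


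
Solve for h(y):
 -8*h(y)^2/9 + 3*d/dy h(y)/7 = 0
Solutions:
 h(y) = -27/(C1 + 56*y)


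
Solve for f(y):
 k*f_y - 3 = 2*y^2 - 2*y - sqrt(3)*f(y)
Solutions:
 f(y) = C1*exp(-sqrt(3)*y/k) + 4*sqrt(3)*k^2/9 - 4*k*y/3 + 2*k/3 + 2*sqrt(3)*y^2/3 - 2*sqrt(3)*y/3 + sqrt(3)


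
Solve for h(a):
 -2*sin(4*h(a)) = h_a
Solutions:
 h(a) = -acos((-C1 - exp(16*a))/(C1 - exp(16*a)))/4 + pi/2
 h(a) = acos((-C1 - exp(16*a))/(C1 - exp(16*a)))/4


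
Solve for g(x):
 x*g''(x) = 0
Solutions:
 g(x) = C1 + C2*x


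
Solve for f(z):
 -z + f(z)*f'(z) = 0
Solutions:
 f(z) = -sqrt(C1 + z^2)
 f(z) = sqrt(C1 + z^2)


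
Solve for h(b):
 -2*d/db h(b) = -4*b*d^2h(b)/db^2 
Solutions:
 h(b) = C1 + C2*b^(3/2)


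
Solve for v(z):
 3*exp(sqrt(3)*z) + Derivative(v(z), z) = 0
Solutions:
 v(z) = C1 - sqrt(3)*exp(sqrt(3)*z)


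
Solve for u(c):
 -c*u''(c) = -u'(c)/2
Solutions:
 u(c) = C1 + C2*c^(3/2)


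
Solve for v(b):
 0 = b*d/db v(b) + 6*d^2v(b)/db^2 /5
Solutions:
 v(b) = C1 + C2*erf(sqrt(15)*b/6)


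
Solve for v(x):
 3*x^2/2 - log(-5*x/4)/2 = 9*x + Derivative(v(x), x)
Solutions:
 v(x) = C1 + x^3/2 - 9*x^2/2 - x*log(-x)/2 + x*(-log(5)/2 + 1/2 + log(2))


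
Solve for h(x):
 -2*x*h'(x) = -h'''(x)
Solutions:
 h(x) = C1 + Integral(C2*airyai(2^(1/3)*x) + C3*airybi(2^(1/3)*x), x)


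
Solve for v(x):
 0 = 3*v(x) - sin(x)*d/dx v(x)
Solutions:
 v(x) = C1*(cos(x) - 1)^(3/2)/(cos(x) + 1)^(3/2)


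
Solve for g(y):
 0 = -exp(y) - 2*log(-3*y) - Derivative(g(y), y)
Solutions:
 g(y) = C1 - 2*y*log(-y) + 2*y*(1 - log(3)) - exp(y)


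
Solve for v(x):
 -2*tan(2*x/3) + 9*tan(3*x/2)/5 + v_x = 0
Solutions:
 v(x) = C1 - 3*log(cos(2*x/3)) + 6*log(cos(3*x/2))/5


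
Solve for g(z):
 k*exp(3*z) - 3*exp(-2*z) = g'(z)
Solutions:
 g(z) = C1 + k*exp(3*z)/3 + 3*exp(-2*z)/2


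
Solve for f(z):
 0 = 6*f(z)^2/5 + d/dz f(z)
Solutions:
 f(z) = 5/(C1 + 6*z)


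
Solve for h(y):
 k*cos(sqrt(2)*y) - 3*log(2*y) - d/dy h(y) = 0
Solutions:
 h(y) = C1 + sqrt(2)*k*sin(sqrt(2)*y)/2 - 3*y*log(y) - 3*y*log(2) + 3*y


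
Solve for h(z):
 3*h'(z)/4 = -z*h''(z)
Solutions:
 h(z) = C1 + C2*z^(1/4)


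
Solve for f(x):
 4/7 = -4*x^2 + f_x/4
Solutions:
 f(x) = C1 + 16*x^3/3 + 16*x/7


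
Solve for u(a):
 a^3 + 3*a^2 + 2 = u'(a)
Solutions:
 u(a) = C1 + a^4/4 + a^3 + 2*a


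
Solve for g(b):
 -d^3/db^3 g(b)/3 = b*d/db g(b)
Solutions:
 g(b) = C1 + Integral(C2*airyai(-3^(1/3)*b) + C3*airybi(-3^(1/3)*b), b)


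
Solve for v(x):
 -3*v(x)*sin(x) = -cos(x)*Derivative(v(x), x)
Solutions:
 v(x) = C1/cos(x)^3


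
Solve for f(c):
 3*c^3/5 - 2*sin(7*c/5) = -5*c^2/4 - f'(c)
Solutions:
 f(c) = C1 - 3*c^4/20 - 5*c^3/12 - 10*cos(7*c/5)/7


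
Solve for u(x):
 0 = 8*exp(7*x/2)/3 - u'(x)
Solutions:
 u(x) = C1 + 16*exp(7*x/2)/21


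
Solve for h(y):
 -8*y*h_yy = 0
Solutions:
 h(y) = C1 + C2*y


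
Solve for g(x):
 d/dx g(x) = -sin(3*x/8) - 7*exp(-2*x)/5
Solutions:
 g(x) = C1 + 8*cos(3*x/8)/3 + 7*exp(-2*x)/10


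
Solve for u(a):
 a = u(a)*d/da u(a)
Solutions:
 u(a) = -sqrt(C1 + a^2)
 u(a) = sqrt(C1 + a^2)


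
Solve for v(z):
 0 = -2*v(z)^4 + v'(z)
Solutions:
 v(z) = (-1/(C1 + 6*z))^(1/3)
 v(z) = (-1/(C1 + 2*z))^(1/3)*(-3^(2/3) - 3*3^(1/6)*I)/6
 v(z) = (-1/(C1 + 2*z))^(1/3)*(-3^(2/3) + 3*3^(1/6)*I)/6


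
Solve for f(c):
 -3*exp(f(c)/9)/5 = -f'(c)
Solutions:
 f(c) = 9*log(-1/(C1 + 3*c)) + 9*log(45)


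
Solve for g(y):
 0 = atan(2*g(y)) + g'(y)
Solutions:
 Integral(1/atan(2*_y), (_y, g(y))) = C1 - y


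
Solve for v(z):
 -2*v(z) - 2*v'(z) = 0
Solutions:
 v(z) = C1*exp(-z)


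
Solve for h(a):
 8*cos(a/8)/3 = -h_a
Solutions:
 h(a) = C1 - 64*sin(a/8)/3


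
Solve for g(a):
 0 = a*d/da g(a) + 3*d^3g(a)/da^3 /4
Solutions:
 g(a) = C1 + Integral(C2*airyai(-6^(2/3)*a/3) + C3*airybi(-6^(2/3)*a/3), a)


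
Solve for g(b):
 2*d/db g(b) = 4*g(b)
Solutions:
 g(b) = C1*exp(2*b)


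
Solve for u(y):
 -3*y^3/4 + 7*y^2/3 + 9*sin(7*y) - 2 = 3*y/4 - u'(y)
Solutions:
 u(y) = C1 + 3*y^4/16 - 7*y^3/9 + 3*y^2/8 + 2*y + 9*cos(7*y)/7


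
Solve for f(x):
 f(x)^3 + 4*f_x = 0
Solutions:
 f(x) = -sqrt(2)*sqrt(-1/(C1 - x))
 f(x) = sqrt(2)*sqrt(-1/(C1 - x))


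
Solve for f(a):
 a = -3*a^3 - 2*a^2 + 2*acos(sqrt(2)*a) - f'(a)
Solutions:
 f(a) = C1 - 3*a^4/4 - 2*a^3/3 - a^2/2 + 2*a*acos(sqrt(2)*a) - sqrt(2)*sqrt(1 - 2*a^2)


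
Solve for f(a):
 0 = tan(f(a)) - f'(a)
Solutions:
 f(a) = pi - asin(C1*exp(a))
 f(a) = asin(C1*exp(a))


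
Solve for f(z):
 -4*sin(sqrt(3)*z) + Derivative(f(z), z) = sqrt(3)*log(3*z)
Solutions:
 f(z) = C1 + sqrt(3)*z*(log(z) - 1) + sqrt(3)*z*log(3) - 4*sqrt(3)*cos(sqrt(3)*z)/3


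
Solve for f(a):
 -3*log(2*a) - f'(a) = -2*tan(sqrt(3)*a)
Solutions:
 f(a) = C1 - 3*a*log(a) - 3*a*log(2) + 3*a - 2*sqrt(3)*log(cos(sqrt(3)*a))/3


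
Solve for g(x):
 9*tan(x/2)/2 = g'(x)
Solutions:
 g(x) = C1 - 9*log(cos(x/2))


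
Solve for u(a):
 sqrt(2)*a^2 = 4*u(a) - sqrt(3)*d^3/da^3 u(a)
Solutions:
 u(a) = C3*exp(2^(2/3)*3^(5/6)*a/3) + sqrt(2)*a^2/4 + (C1*sin(2^(2/3)*3^(1/3)*a/2) + C2*cos(2^(2/3)*3^(1/3)*a/2))*exp(-2^(2/3)*3^(5/6)*a/6)


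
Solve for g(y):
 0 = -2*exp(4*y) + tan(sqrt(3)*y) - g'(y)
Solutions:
 g(y) = C1 - exp(4*y)/2 - sqrt(3)*log(cos(sqrt(3)*y))/3


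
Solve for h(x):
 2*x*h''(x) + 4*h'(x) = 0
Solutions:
 h(x) = C1 + C2/x


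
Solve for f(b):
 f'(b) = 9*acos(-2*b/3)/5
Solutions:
 f(b) = C1 + 9*b*acos(-2*b/3)/5 + 9*sqrt(9 - 4*b^2)/10


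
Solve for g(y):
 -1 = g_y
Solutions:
 g(y) = C1 - y


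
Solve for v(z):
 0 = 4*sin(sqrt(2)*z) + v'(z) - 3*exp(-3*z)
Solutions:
 v(z) = C1 + 2*sqrt(2)*cos(sqrt(2)*z) - exp(-3*z)


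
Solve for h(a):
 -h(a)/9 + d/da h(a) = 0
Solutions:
 h(a) = C1*exp(a/9)


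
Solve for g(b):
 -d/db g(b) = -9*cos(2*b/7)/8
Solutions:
 g(b) = C1 + 63*sin(2*b/7)/16


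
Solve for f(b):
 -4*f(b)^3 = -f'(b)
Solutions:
 f(b) = -sqrt(2)*sqrt(-1/(C1 + 4*b))/2
 f(b) = sqrt(2)*sqrt(-1/(C1 + 4*b))/2


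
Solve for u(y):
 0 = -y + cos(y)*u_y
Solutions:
 u(y) = C1 + Integral(y/cos(y), y)


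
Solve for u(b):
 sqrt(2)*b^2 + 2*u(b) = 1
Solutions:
 u(b) = -sqrt(2)*b^2/2 + 1/2


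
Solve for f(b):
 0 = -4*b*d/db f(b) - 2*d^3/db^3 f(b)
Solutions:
 f(b) = C1 + Integral(C2*airyai(-2^(1/3)*b) + C3*airybi(-2^(1/3)*b), b)


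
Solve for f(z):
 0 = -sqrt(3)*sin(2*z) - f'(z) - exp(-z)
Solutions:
 f(z) = C1 + sqrt(3)*cos(2*z)/2 + exp(-z)


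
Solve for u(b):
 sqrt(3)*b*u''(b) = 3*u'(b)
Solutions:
 u(b) = C1 + C2*b^(1 + sqrt(3))


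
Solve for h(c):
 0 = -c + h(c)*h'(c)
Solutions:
 h(c) = -sqrt(C1 + c^2)
 h(c) = sqrt(C1 + c^2)


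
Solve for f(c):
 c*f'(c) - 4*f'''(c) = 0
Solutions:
 f(c) = C1 + Integral(C2*airyai(2^(1/3)*c/2) + C3*airybi(2^(1/3)*c/2), c)


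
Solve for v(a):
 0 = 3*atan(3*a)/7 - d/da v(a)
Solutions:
 v(a) = C1 + 3*a*atan(3*a)/7 - log(9*a^2 + 1)/14


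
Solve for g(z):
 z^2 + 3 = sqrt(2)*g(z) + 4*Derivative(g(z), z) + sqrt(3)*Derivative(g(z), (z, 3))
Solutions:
 g(z) = C1*exp(-2^(1/6)*z*(-2^(2/3)*3^(1/6)*(9 + sqrt(81 + 128*sqrt(3)))^(1/3) + 8*3^(1/3)/(9 + sqrt(81 + 128*sqrt(3)))^(1/3))/12)*sin(2^(1/6)*z*(8*3^(5/6)/(9 + sqrt(81 + 128*sqrt(3)))^(1/3) + 6^(2/3)*(9 + sqrt(81 + 128*sqrt(3)))^(1/3))/12) + C2*exp(-2^(1/6)*z*(-2^(2/3)*3^(1/6)*(9 + sqrt(81 + 128*sqrt(3)))^(1/3) + 8*3^(1/3)/(9 + sqrt(81 + 128*sqrt(3)))^(1/3))/12)*cos(2^(1/6)*z*(8*3^(5/6)/(9 + sqrt(81 + 128*sqrt(3)))^(1/3) + 6^(2/3)*(9 + sqrt(81 + 128*sqrt(3)))^(1/3))/12) + C3*exp(2^(1/6)*z*(-2^(2/3)*3^(1/6)*(9 + sqrt(81 + 128*sqrt(3)))^(1/3) + 8*3^(1/3)/(9 + sqrt(81 + 128*sqrt(3)))^(1/3))/6) + sqrt(2)*z^2/2 - 4*z + 19*sqrt(2)/2


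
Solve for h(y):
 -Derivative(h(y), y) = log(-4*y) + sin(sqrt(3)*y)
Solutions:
 h(y) = C1 - y*log(-y) - 2*y*log(2) + y + sqrt(3)*cos(sqrt(3)*y)/3


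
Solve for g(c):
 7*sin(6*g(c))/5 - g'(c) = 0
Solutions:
 -7*c/5 + log(cos(6*g(c)) - 1)/12 - log(cos(6*g(c)) + 1)/12 = C1


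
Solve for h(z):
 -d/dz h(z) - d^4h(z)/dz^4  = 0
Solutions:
 h(z) = C1 + C4*exp(-z) + (C2*sin(sqrt(3)*z/2) + C3*cos(sqrt(3)*z/2))*exp(z/2)


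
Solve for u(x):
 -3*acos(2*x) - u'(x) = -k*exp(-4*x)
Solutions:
 u(x) = C1 - k*exp(-4*x)/4 - 3*x*acos(2*x) + 3*sqrt(1 - 4*x^2)/2


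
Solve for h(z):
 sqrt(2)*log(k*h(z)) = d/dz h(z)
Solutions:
 li(k*h(z))/k = C1 + sqrt(2)*z


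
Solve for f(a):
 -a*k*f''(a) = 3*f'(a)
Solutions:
 f(a) = C1 + a^(((re(k) - 3)*re(k) + im(k)^2)/(re(k)^2 + im(k)^2))*(C2*sin(3*log(a)*Abs(im(k))/(re(k)^2 + im(k)^2)) + C3*cos(3*log(a)*im(k)/(re(k)^2 + im(k)^2)))


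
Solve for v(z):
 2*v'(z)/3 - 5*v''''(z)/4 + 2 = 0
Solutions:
 v(z) = C1 + C4*exp(2*15^(2/3)*z/15) - 3*z + (C2*sin(3^(1/6)*5^(2/3)*z/5) + C3*cos(3^(1/6)*5^(2/3)*z/5))*exp(-15^(2/3)*z/15)


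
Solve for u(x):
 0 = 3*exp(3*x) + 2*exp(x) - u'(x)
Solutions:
 u(x) = C1 + exp(3*x) + 2*exp(x)


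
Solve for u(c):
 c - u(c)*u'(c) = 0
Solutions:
 u(c) = -sqrt(C1 + c^2)
 u(c) = sqrt(C1 + c^2)


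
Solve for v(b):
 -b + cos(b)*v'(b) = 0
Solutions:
 v(b) = C1 + Integral(b/cos(b), b)


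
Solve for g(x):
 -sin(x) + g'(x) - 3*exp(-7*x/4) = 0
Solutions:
 g(x) = C1 - cos(x) - 12*exp(-7*x/4)/7


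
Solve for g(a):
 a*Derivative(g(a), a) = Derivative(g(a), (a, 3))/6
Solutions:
 g(a) = C1 + Integral(C2*airyai(6^(1/3)*a) + C3*airybi(6^(1/3)*a), a)


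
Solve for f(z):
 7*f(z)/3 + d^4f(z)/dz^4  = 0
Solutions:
 f(z) = (C1*sin(sqrt(2)*3^(3/4)*7^(1/4)*z/6) + C2*cos(sqrt(2)*3^(3/4)*7^(1/4)*z/6))*exp(-sqrt(2)*3^(3/4)*7^(1/4)*z/6) + (C3*sin(sqrt(2)*3^(3/4)*7^(1/4)*z/6) + C4*cos(sqrt(2)*3^(3/4)*7^(1/4)*z/6))*exp(sqrt(2)*3^(3/4)*7^(1/4)*z/6)


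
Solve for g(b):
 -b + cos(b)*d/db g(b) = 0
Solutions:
 g(b) = C1 + Integral(b/cos(b), b)


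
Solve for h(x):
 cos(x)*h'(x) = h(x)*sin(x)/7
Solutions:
 h(x) = C1/cos(x)^(1/7)


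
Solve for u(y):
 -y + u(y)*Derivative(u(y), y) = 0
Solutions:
 u(y) = -sqrt(C1 + y^2)
 u(y) = sqrt(C1 + y^2)


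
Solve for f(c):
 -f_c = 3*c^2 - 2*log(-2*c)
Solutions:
 f(c) = C1 - c^3 + 2*c*log(-c) + 2*c*(-1 + log(2))


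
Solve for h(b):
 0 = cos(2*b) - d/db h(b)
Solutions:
 h(b) = C1 + sin(2*b)/2


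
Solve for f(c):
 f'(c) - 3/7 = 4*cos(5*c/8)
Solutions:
 f(c) = C1 + 3*c/7 + 32*sin(5*c/8)/5


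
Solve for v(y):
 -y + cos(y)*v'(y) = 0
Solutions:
 v(y) = C1 + Integral(y/cos(y), y)


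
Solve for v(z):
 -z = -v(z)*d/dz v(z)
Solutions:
 v(z) = -sqrt(C1 + z^2)
 v(z) = sqrt(C1 + z^2)


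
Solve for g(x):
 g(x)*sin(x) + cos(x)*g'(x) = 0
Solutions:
 g(x) = C1*cos(x)


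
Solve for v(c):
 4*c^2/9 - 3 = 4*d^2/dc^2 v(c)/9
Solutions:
 v(c) = C1 + C2*c + c^4/12 - 27*c^2/8


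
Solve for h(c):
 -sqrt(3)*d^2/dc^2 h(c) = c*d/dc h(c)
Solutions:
 h(c) = C1 + C2*erf(sqrt(2)*3^(3/4)*c/6)


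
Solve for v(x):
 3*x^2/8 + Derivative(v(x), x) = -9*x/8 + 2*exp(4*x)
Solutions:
 v(x) = C1 - x^3/8 - 9*x^2/16 + exp(4*x)/2


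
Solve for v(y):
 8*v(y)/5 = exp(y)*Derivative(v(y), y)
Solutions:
 v(y) = C1*exp(-8*exp(-y)/5)


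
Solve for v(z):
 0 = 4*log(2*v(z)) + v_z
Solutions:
 Integral(1/(log(_y) + log(2)), (_y, v(z)))/4 = C1 - z


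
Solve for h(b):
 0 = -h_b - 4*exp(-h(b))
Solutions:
 h(b) = log(C1 - 4*b)


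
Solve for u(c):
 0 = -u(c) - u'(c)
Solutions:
 u(c) = C1*exp(-c)


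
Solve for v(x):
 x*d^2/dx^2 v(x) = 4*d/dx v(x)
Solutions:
 v(x) = C1 + C2*x^5


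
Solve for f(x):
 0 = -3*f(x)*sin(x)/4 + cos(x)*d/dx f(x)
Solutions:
 f(x) = C1/cos(x)^(3/4)


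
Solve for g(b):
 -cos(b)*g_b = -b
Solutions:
 g(b) = C1 + Integral(b/cos(b), b)


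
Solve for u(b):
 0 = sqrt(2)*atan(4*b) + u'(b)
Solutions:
 u(b) = C1 - sqrt(2)*(b*atan(4*b) - log(16*b^2 + 1)/8)


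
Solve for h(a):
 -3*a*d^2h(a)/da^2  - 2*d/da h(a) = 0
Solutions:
 h(a) = C1 + C2*a^(1/3)


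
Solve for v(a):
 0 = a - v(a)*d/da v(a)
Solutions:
 v(a) = -sqrt(C1 + a^2)
 v(a) = sqrt(C1 + a^2)


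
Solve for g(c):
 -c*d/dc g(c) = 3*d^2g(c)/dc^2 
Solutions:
 g(c) = C1 + C2*erf(sqrt(6)*c/6)


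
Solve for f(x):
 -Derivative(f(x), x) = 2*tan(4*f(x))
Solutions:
 f(x) = -asin(C1*exp(-8*x))/4 + pi/4
 f(x) = asin(C1*exp(-8*x))/4


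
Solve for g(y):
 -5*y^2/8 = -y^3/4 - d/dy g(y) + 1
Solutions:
 g(y) = C1 - y^4/16 + 5*y^3/24 + y


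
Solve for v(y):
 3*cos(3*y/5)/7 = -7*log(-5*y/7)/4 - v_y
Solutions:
 v(y) = C1 - 7*y*log(-y)/4 - 7*y*log(5)/4 + 7*y/4 + 7*y*log(7)/4 - 5*sin(3*y/5)/7


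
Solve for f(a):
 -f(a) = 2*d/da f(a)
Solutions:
 f(a) = C1*exp(-a/2)


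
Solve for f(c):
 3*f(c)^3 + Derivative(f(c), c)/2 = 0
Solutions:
 f(c) = -sqrt(2)*sqrt(-1/(C1 - 6*c))/2
 f(c) = sqrt(2)*sqrt(-1/(C1 - 6*c))/2


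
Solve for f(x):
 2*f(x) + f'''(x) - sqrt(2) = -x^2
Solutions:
 f(x) = C3*exp(-2^(1/3)*x) - x^2/2 + (C1*sin(2^(1/3)*sqrt(3)*x/2) + C2*cos(2^(1/3)*sqrt(3)*x/2))*exp(2^(1/3)*x/2) + sqrt(2)/2


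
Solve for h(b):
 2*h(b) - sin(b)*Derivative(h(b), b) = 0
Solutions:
 h(b) = C1*(cos(b) - 1)/(cos(b) + 1)


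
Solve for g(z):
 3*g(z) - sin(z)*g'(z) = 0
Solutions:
 g(z) = C1*(cos(z) - 1)^(3/2)/(cos(z) + 1)^(3/2)


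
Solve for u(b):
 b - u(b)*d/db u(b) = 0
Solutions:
 u(b) = -sqrt(C1 + b^2)
 u(b) = sqrt(C1 + b^2)


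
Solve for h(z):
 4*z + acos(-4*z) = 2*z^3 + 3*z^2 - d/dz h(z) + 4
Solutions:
 h(z) = C1 + z^4/2 + z^3 - 2*z^2 - z*acos(-4*z) + 4*z - sqrt(1 - 16*z^2)/4


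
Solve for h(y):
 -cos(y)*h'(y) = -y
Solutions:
 h(y) = C1 + Integral(y/cos(y), y)


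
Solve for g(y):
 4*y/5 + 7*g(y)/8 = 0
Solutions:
 g(y) = -32*y/35
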